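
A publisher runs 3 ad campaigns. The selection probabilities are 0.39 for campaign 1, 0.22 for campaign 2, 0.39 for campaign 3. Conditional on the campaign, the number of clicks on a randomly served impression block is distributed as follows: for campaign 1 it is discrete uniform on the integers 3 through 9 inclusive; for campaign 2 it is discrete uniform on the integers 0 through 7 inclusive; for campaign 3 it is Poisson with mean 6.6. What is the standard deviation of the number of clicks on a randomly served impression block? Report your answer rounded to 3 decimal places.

Per component, 1: μ=6, E[X²]=40; 2: μ=3.5, E[X²]=17.5; 3: μ=6.6, E[X²]=50.16.
E[X] = 0.39·6 + 0.22·3.5 + 0.39·6.6 = 5.684.
E[X²] = 0.39·40 + 0.22·17.5 + 0.39·50.16 = 39.0124.
Var(X) = E[X²] − (E[X])² = 39.0124 − 32.3079 = 6.70454.
SD(X) = √6.70454 = 2.58931.

2.589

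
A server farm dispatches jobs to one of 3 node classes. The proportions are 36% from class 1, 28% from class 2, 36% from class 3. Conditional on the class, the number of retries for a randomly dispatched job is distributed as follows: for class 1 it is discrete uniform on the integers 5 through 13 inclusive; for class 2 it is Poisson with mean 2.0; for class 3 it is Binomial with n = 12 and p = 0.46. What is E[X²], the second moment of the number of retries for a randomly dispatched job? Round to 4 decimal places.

45.2824

For each component E[X²] = Var + (mean)², giving 1: 87.6667; 2: 6; 3: 33.4512.
Overall E[X²] = 0.36·87.6667 + 0.28·6 + 0.36·33.4512 = 45.2824.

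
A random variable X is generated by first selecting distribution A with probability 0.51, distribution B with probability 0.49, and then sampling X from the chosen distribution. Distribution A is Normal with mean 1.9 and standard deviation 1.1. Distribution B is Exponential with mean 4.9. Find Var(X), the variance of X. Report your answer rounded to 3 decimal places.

Per component, A: μ=1.9, E[X²]=4.82; B: μ=4.9, E[X²]=48.02.
E[X] = 0.51·1.9 + 0.49·4.9 = 3.37.
E[X²] = 0.51·4.82 + 0.49·48.02 = 25.988.
Var(X) = E[X²] − (E[X])² = 25.988 − 11.3569 = 14.6311.

14.631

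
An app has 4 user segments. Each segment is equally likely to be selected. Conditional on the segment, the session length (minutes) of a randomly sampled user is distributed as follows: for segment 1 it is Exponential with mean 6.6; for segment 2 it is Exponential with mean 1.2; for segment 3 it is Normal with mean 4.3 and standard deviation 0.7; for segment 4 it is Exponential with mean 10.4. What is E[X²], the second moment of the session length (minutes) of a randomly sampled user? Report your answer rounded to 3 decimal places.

For each component E[X²] = Var + (mean)², giving 1: 87.12; 2: 2.88; 3: 18.98; 4: 216.32.
Overall E[X²] = 0.25·87.12 + 0.25·2.88 + 0.25·18.98 + 0.25·216.32 = 81.325.

81.325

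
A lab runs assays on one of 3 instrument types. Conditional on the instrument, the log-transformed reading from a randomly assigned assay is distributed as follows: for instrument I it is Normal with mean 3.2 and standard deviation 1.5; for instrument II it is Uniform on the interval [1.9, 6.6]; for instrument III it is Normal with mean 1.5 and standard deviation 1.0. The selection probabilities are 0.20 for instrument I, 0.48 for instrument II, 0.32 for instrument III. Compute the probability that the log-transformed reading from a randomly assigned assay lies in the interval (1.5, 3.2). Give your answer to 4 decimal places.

0.3528

Conditional on each instrument, P(1.5 < X < 3.2): I: 0.371463; II: 0.276596; III: 0.455435.
By total probability, P(1.5 < X < 3.2) = 0.2·0.371463 + 0.48·0.276596 + 0.32·0.455435 = 0.352798.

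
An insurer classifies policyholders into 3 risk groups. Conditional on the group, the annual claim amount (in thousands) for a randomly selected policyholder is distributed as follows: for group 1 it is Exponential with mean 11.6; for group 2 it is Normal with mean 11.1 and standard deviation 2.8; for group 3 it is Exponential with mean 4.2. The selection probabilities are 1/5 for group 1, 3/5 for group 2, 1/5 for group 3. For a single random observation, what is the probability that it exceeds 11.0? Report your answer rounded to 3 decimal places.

0.401

Conditional on each group, P(X > 11.0): 1: 0.387408; 2: 0.514245; 3: 0.0728722.
By total probability, P(X > 11.0) = 0.2·0.387408 + 0.6·0.514245 + 0.2·0.0728722 = 0.400603.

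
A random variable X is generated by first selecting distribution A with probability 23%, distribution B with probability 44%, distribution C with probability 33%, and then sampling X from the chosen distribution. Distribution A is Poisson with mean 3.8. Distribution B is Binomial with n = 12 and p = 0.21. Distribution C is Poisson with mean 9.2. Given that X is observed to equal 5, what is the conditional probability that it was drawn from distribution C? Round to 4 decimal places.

0.2300

Likelihoods P(X=5 | ·): A: 0.147713; B: 0.0621171; C: 0.0554943.
Posterior ∝ prior × likelihood. Numerator for C: 0.33·0.0554943 = 0.0183131.
Normalizing constant: 0.23·0.147713 + 0.44·0.0621171 + 0.33·0.0554943 = 0.0796186.
P(C | observation) = 0.0183131 / 0.0796186 = 0.230011.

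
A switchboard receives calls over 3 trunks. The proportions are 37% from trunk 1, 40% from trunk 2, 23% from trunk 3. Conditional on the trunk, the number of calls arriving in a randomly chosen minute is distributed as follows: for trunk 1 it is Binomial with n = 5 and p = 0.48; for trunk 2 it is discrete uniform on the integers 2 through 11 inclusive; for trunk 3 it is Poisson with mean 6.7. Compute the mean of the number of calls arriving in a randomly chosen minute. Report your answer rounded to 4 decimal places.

5.0290

Component means — 1: 2.4; 2: 6.5; 3: 6.7.
E[X] = 0.37·2.4 + 0.4·6.5 + 0.23·6.7 = 5.029.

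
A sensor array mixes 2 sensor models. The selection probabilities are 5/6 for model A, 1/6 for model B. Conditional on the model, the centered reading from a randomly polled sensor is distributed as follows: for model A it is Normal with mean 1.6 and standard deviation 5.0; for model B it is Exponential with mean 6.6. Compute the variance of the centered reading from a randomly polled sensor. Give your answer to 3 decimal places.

Per component, A: μ=1.6, E[X²]=27.56; B: μ=6.6, E[X²]=87.12.
E[X] = 0.833333·1.6 + 0.166667·6.6 = 2.43333.
E[X²] = 0.833333·27.56 + 0.166667·87.12 = 37.4867.
Var(X) = E[X²] − (E[X])² = 37.4867 − 5.92111 = 31.5656.

31.566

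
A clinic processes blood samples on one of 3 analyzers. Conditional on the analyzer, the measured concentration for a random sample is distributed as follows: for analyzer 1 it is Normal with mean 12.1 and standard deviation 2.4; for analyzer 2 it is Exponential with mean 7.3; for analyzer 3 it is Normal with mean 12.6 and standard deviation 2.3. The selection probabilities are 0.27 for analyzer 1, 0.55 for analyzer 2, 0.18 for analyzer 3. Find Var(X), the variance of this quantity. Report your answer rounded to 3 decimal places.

38.031

Per component, 1: μ=12.1, E[X²]=152.17; 2: μ=7.3, E[X²]=106.58; 3: μ=12.6, E[X²]=164.05.
E[X] = 0.27·12.1 + 0.55·7.3 + 0.18·12.6 = 9.55.
E[X²] = 0.27·152.17 + 0.55·106.58 + 0.18·164.05 = 129.234.
Var(X) = E[X²] − (E[X])² = 129.234 − 91.2025 = 38.0314.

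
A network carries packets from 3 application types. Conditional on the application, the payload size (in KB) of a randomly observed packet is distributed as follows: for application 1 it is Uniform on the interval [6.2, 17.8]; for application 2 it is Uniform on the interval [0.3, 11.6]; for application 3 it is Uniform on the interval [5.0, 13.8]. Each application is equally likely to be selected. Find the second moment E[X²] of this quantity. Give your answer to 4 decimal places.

98.6900

For each component E[X²] = Var + (mean)², giving 1: 155.213; 2: 46.0433; 3: 94.8133.
Overall E[X²] = 0.333333·155.213 + 0.333333·46.0433 + 0.333333·94.8133 = 98.69.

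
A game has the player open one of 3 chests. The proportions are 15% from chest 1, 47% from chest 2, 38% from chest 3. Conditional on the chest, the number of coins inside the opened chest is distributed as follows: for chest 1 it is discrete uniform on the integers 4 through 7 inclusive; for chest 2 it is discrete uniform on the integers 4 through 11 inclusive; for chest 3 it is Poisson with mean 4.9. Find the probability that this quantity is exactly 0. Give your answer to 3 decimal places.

0.003

Conditional on each chest, P(X = 0): 1: 0; 2: 0; 3: 0.00744658.
By total probability, P(X = 0) = 0.15·0 + 0.47·0 + 0.38·0.00744658 = 0.0028297.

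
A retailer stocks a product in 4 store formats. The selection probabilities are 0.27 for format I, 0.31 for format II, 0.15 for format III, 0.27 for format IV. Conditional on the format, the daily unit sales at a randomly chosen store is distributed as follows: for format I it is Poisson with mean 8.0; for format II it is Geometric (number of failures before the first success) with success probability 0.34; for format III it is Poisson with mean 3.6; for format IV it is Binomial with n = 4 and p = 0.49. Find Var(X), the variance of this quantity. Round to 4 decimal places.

11.4929

Per component, I: μ=8, E[X²]=72; II: μ=1.94118, E[X²]=9.47751; III: μ=3.6, E[X²]=16.56; IV: μ=1.96, E[X²]=4.8412.
E[X] = 0.27·8 + 0.31·1.94118 + 0.15·3.6 + 0.27·1.96 = 3.83096.
E[X²] = 0.27·72 + 0.31·9.47751 + 0.15·16.56 + 0.27·4.8412 = 26.1692.
Var(X) = E[X²] − (E[X])² = 26.1692 − 14.6763 = 11.4929.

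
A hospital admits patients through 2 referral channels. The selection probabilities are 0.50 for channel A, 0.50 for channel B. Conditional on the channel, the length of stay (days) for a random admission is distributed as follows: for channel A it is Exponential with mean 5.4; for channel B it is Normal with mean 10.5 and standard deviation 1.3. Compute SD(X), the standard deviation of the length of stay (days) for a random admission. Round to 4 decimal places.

4.6827

Per component, A: μ=5.4, E[X²]=58.32; B: μ=10.5, E[X²]=111.94.
E[X] = 0.5·5.4 + 0.5·10.5 = 7.95.
E[X²] = 0.5·58.32 + 0.5·111.94 = 85.13.
Var(X) = E[X²] − (E[X])² = 85.13 − 63.2025 = 21.9275.
SD(X) = √21.9275 = 4.68268.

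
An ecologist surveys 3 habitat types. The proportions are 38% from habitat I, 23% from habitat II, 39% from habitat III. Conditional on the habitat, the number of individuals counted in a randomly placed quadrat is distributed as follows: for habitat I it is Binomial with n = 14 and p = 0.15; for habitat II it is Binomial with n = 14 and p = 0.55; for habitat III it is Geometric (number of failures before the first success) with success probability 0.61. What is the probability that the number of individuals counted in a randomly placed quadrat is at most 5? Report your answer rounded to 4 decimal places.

Conditional on each habitat, P(X ≤ 5): I: 0.988472; II: 0.118861; III: 0.996481.
By total probability, P(X ≤ 5) = 0.38·0.988472 + 0.23·0.118861 + 0.39·0.996481 = 0.791585.

0.7916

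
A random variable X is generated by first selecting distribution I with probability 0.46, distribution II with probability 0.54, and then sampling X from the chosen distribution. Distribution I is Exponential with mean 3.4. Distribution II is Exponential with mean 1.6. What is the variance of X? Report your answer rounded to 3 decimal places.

7.505

Per component, I: μ=3.4, E[X²]=23.12; II: μ=1.6, E[X²]=5.12.
E[X] = 0.46·3.4 + 0.54·1.6 = 2.428.
E[X²] = 0.46·23.12 + 0.54·5.12 = 13.4.
Var(X) = E[X²] − (E[X])² = 13.4 − 5.89518 = 7.50482.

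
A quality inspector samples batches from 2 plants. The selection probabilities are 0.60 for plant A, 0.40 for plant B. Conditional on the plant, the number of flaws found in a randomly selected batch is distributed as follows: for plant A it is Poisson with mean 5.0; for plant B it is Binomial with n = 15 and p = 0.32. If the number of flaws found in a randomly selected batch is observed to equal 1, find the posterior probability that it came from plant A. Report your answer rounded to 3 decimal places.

Likelihoods P(X=1 | ·): A: 0.0336897; B: 0.0216953.
Posterior ∝ prior × likelihood. Numerator for A: 0.6·0.0336897 = 0.0202138.
Normalizing constant: 0.6·0.0336897 + 0.4·0.0216953 = 0.028892.
P(A | observation) = 0.0202138 / 0.028892 = 0.699635.

0.700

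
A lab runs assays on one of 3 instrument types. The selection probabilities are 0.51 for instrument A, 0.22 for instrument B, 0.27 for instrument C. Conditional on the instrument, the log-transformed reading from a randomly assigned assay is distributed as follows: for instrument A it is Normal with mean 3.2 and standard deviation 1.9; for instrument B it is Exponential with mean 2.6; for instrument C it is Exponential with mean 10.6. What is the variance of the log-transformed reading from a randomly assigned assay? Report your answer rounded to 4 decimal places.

Per component, A: μ=3.2, E[X²]=13.85; B: μ=2.6, E[X²]=13.52; C: μ=10.6, E[X²]=224.72.
E[X] = 0.51·3.2 + 0.22·2.6 + 0.27·10.6 = 5.066.
E[X²] = 0.51·13.85 + 0.22·13.52 + 0.27·224.72 = 70.7123.
Var(X) = E[X²] − (E[X])² = 70.7123 − 25.6644 = 45.0479.

45.0479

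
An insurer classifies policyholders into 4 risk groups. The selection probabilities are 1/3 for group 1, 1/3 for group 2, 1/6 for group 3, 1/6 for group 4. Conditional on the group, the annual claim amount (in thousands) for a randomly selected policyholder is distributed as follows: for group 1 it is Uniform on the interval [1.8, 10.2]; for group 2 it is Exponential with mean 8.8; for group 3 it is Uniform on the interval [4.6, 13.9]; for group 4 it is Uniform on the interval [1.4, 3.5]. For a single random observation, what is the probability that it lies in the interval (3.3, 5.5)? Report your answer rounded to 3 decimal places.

Conditional on each group, P(3.3 < X < 5.5): 1: 0.261905; 2: 0.152028; 3: 0.0967742; 4: 0.0952381.
By total probability, P(3.3 < X < 5.5) = 0.333333·0.261905 + 0.333333·0.152028 + 0.166667·0.0967742 + 0.166667·0.0952381 = 0.16998.

0.170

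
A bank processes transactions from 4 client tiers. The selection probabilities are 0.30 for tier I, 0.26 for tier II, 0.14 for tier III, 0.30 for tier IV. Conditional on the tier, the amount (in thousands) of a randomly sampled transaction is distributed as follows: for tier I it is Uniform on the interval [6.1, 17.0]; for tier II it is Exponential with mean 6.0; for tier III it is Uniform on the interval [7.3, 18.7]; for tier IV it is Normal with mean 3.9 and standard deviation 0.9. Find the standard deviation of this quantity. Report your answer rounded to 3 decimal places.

5.240

Per component, I: μ=11.55, E[X²]=143.303; II: μ=6, E[X²]=72; III: μ=13, E[X²]=179.83; IV: μ=3.9, E[X²]=16.02.
E[X] = 0.3·11.55 + 0.26·6 + 0.14·13 + 0.3·3.9 = 8.015.
E[X²] = 0.3·143.303 + 0.26·72 + 0.14·179.83 + 0.3·16.02 = 91.6932.
Var(X) = E[X²] − (E[X])² = 91.6932 − 64.2402 = 27.453.
SD(X) = √27.453 = 5.23956.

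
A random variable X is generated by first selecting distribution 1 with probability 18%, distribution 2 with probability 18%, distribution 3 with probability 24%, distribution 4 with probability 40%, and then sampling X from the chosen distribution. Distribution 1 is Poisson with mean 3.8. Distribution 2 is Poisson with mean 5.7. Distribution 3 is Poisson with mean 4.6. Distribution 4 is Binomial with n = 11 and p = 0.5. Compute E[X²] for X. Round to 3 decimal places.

29.540

For each component E[X²] = Var + (mean)², giving 1: 18.24; 2: 38.19; 3: 25.76; 4: 33.
Overall E[X²] = 0.18·18.24 + 0.18·38.19 + 0.24·25.76 + 0.4·33 = 29.5398.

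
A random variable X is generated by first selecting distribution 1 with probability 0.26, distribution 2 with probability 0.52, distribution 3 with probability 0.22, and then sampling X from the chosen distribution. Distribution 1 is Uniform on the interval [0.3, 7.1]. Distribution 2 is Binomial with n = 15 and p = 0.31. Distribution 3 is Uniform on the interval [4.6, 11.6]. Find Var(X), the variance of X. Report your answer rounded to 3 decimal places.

6.160

Per component, 1: μ=3.7, E[X²]=17.5433; 2: μ=4.65, E[X²]=24.831; 3: μ=8.1, E[X²]=69.6933.
E[X] = 0.26·3.7 + 0.52·4.65 + 0.22·8.1 = 5.162.
E[X²] = 0.26·17.5433 + 0.52·24.831 + 0.22·69.6933 = 32.8059.
Var(X) = E[X²] − (E[X])² = 32.8059 − 26.6462 = 6.15968.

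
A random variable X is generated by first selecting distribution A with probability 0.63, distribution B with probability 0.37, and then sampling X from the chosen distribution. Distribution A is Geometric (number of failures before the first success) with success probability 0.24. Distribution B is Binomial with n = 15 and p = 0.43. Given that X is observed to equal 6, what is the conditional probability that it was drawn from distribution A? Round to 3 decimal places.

Likelihoods P(X=6 | ·): A: 0.046248; B: 0.20095.
Posterior ∝ prior × likelihood. Numerator for A: 0.63·0.046248 = 0.0291362.
Normalizing constant: 0.63·0.046248 + 0.37·0.20095 = 0.103488.
P(A | observation) = 0.0291362 / 0.103488 = 0.281543.

0.282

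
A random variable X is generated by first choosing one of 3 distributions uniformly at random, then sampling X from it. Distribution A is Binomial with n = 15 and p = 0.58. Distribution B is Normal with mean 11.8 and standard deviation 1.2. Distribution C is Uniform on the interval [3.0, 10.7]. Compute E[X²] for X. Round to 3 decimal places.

For each component E[X²] = Var + (mean)², giving A: 79.344; B: 140.68; C: 51.8633.
Overall E[X²] = 0.333333·79.344 + 0.333333·140.68 + 0.333333·51.8633 = 90.6291.

90.629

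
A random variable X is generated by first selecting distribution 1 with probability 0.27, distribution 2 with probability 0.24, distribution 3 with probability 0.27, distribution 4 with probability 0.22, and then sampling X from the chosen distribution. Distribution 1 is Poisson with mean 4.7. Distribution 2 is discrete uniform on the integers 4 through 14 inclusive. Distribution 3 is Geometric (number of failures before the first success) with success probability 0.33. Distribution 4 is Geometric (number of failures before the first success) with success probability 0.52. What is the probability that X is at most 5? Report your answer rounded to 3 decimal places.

0.687

Conditional on each component, P(X ≤ 5): 1: 0.668438; 2: 0.181818; 3: 0.909542; 4: 0.987769.
By total probability, P(X ≤ 5) = 0.27·0.668438 + 0.24·0.181818 + 0.27·0.909542 + 0.22·0.987769 = 0.687.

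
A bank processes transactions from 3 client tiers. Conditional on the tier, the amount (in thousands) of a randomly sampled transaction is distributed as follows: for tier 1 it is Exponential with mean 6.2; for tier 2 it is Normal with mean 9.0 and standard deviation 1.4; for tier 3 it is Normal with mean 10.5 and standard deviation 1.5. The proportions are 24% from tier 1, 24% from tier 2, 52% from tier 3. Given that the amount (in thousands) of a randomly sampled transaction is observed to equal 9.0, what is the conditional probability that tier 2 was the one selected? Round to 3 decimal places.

0.424

Likelihoods f(9.0 | ·): 1: 0.0377729; 2: 0.284959; 3: 0.161314.
Posterior ∝ prior × likelihood. Numerator for 2: 0.24·0.284959 = 0.0683901.
Normalizing constant: 0.24·0.0377729 + 0.24·0.284959 + 0.52·0.161314 = 0.161339.
P(2 | observation) = 0.0683901 / 0.161339 = 0.423891.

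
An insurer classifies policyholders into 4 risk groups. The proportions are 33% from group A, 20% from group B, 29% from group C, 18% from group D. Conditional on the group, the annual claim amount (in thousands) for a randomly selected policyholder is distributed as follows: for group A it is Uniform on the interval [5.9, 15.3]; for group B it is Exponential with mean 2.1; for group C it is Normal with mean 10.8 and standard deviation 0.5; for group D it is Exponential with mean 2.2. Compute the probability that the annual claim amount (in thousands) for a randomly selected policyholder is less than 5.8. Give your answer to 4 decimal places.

Conditional on each group, P(X < 5.8): A: 0; B: 0.936829; C: 0; D: 0.928379.
By total probability, P(X < 5.8) = 0.33·0 + 0.2·0.936829 + 0.29·0 + 0.18·0.928379 = 0.354474.

0.3545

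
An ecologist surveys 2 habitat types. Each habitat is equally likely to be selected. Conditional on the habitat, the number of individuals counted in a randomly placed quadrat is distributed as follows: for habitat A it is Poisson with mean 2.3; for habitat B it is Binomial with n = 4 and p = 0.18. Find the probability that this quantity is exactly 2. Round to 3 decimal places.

0.198

Conditional on each habitat, P(X = 2): A: 0.265185; B: 0.130715.
By total probability, P(X = 2) = 0.5·0.265185 + 0.5·0.130715 = 0.19795.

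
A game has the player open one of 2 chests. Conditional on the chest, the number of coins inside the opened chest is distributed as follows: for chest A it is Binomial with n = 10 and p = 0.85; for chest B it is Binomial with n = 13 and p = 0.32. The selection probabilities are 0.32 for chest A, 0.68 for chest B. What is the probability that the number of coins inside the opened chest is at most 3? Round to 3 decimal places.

Conditional on each chest, P(X ≤ 3): A: 0.00013458; B: 0.360233.
By total probability, P(X ≤ 3) = 0.32·0.00013458 + 0.68·0.360233 = 0.245001.

0.245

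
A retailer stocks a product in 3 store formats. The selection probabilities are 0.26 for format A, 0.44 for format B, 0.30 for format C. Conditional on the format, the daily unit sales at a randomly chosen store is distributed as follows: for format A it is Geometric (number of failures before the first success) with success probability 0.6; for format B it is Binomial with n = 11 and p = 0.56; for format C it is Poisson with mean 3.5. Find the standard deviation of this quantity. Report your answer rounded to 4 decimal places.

2.7466

Per component, A: μ=0.666667, E[X²]=1.55556; B: μ=6.16, E[X²]=40.656; C: μ=3.5, E[X²]=15.75.
E[X] = 0.26·0.666667 + 0.44·6.16 + 0.3·3.5 = 3.93373.
E[X²] = 0.26·1.55556 + 0.44·40.656 + 0.3·15.75 = 23.0181.
Var(X) = E[X²] − (E[X])² = 23.0181 − 15.4743 = 7.54383.
SD(X) = √7.54383 = 2.7466.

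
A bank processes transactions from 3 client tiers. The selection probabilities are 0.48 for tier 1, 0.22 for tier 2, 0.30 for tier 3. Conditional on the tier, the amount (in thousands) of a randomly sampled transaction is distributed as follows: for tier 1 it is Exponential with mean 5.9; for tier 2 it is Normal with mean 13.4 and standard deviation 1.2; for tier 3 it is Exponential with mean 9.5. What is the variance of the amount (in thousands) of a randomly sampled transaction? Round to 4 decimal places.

Per component, 1: μ=5.9, E[X²]=69.62; 2: μ=13.4, E[X²]=181; 3: μ=9.5, E[X²]=180.5.
E[X] = 0.48·5.9 + 0.22·13.4 + 0.3·9.5 = 8.63.
E[X²] = 0.48·69.62 + 0.22·181 + 0.3·180.5 = 127.388.
Var(X) = E[X²] − (E[X])² = 127.388 − 74.4769 = 52.9107.

52.9107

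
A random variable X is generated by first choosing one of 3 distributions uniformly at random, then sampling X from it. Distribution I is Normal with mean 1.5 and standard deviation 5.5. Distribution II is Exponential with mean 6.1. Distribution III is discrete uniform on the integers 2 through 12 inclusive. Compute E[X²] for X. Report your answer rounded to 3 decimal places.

55.307

For each component E[X²] = Var + (mean)², giving I: 32.5; II: 74.42; III: 59.
Overall E[X²] = 0.333333·32.5 + 0.333333·74.42 + 0.333333·59 = 55.3067.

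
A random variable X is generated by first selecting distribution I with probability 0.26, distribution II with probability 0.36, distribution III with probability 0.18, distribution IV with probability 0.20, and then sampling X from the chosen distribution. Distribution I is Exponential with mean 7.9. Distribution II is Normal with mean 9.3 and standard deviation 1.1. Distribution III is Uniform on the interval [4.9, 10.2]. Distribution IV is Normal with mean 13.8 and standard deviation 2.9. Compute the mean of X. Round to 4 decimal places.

Component means — I: 7.9; II: 9.3; III: 7.55; IV: 13.8.
E[X] = 0.26·7.9 + 0.36·9.3 + 0.18·7.55 + 0.2·13.8 = 9.521.

9.5210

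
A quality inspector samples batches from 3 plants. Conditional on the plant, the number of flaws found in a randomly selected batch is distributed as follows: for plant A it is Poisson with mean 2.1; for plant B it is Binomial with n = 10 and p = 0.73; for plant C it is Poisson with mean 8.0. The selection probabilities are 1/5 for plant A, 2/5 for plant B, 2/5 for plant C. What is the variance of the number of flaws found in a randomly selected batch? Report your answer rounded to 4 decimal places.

Per component, A: μ=2.1, E[X²]=6.51; B: μ=7.3, E[X²]=55.261; C: μ=8, E[X²]=72.
E[X] = 0.2·2.1 + 0.4·7.3 + 0.4·8 = 6.54.
E[X²] = 0.2·6.51 + 0.4·55.261 + 0.4·72 = 52.2064.
Var(X) = E[X²] − (E[X])² = 52.2064 − 42.7716 = 9.4348.

9.4348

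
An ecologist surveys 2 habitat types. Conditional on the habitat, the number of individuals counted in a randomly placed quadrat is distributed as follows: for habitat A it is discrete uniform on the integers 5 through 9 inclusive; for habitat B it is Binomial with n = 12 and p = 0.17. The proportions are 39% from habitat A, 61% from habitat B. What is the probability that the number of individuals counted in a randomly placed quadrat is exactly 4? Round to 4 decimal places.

0.0568

Conditional on each habitat, P(X = 4): A: 0; B: 0.0931163.
By total probability, P(X = 4) = 0.39·0 + 0.61·0.0931163 = 0.0568009.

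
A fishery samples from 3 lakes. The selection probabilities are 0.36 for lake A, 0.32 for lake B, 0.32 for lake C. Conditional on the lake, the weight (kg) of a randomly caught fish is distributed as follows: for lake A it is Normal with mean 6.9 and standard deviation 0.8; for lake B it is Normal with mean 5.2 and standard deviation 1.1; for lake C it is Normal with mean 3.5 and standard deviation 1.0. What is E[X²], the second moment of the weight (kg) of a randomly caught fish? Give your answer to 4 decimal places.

30.6500

For each component E[X²] = Var + (mean)², giving A: 48.25; B: 28.25; C: 13.25.
Overall E[X²] = 0.36·48.25 + 0.32·28.25 + 0.32·13.25 = 30.65.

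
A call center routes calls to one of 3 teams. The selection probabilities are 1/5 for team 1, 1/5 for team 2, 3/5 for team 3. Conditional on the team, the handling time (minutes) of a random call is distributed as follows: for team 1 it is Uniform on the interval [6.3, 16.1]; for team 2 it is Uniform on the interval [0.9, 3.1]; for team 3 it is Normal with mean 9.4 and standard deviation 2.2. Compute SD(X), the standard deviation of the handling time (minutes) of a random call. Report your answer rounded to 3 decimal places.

3.864

Per component, 1: μ=11.2, E[X²]=133.443; 2: μ=2, E[X²]=4.40333; 3: μ=9.4, E[X²]=93.2.
E[X] = 0.2·11.2 + 0.2·2 + 0.6·9.4 = 8.28.
E[X²] = 0.2·133.443 + 0.2·4.40333 + 0.6·93.2 = 83.4893.
Var(X) = E[X²] − (E[X])² = 83.4893 − 68.5584 = 14.9309.
SD(X) = √14.9309 = 3.86406.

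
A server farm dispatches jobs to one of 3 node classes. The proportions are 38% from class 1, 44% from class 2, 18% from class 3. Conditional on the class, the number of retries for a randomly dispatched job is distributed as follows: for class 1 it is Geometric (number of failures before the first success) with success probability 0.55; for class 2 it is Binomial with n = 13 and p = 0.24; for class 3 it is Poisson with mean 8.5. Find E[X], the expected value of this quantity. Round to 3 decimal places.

3.214

Component means — 1: 0.818182; 2: 3.12; 3: 8.5.
E[X] = 0.38·0.818182 + 0.44·3.12 + 0.18·8.5 = 3.21371.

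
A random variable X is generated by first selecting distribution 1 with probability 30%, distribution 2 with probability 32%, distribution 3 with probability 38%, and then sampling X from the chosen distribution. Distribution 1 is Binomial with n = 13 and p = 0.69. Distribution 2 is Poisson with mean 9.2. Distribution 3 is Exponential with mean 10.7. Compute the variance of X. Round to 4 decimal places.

47.9043

Per component, 1: μ=8.97, E[X²]=83.2416; 2: μ=9.2, E[X²]=93.84; 3: μ=10.7, E[X²]=228.98.
E[X] = 0.3·8.97 + 0.32·9.2 + 0.38·10.7 = 9.701.
E[X²] = 0.3·83.2416 + 0.32·93.84 + 0.38·228.98 = 142.014.
Var(X) = E[X²] − (E[X])² = 142.014 − 94.1094 = 47.9043.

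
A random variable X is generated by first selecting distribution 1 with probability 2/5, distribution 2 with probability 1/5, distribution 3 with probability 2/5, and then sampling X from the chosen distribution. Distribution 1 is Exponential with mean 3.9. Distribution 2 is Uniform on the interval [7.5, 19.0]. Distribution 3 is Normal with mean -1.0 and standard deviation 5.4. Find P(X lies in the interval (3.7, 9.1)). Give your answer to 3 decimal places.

0.208

Conditional on each component, P(3.7 < X < 9.1): 1: 0.290265; 2: 0.13913; 3: 0.161333.
By total probability, P(3.7 < X < 9.1) = 0.4·0.290265 + 0.2·0.13913 + 0.4·0.161333 = 0.208465.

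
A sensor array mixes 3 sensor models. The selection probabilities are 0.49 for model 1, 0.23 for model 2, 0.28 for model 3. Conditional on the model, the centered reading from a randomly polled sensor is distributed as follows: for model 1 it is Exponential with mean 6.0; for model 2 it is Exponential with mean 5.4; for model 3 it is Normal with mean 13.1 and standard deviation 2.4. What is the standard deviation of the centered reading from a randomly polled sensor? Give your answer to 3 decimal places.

Per component, 1: μ=6, E[X²]=72; 2: μ=5.4, E[X²]=58.32; 3: μ=13.1, E[X²]=177.37.
E[X] = 0.49·6 + 0.23·5.4 + 0.28·13.1 = 7.85.
E[X²] = 0.49·72 + 0.23·58.32 + 0.28·177.37 = 98.3572.
Var(X) = E[X²] − (E[X])² = 98.3572 − 61.6225 = 36.7347.
SD(X) = √36.7347 = 6.06092.

6.061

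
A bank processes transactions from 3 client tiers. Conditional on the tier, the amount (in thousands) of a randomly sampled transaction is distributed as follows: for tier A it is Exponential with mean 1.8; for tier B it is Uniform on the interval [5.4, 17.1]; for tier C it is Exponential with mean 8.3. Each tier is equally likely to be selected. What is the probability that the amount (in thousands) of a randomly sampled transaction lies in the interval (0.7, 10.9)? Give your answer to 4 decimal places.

0.5986

Conditional on each tier, P(0.7 < X < 10.9): A: 0.675465; B: 0.470085; C: 0.650177.
By total probability, P(0.7 < X < 10.9) = 0.333333·0.675465 + 0.333333·0.470085 + 0.333333·0.650177 = 0.598576.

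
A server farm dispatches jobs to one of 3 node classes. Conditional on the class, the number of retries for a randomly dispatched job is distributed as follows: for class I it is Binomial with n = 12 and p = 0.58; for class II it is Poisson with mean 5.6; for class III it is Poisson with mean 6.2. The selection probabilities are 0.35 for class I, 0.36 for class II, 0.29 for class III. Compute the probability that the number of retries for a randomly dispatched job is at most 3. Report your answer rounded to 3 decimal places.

0.115

Conditional on each class, P(X ≤ 3): I: 0.0217779; II: 0.190622; III: 0.134229.
By total probability, P(X ≤ 3) = 0.35·0.0217779 + 0.36·0.190622 + 0.29·0.134229 = 0.115173.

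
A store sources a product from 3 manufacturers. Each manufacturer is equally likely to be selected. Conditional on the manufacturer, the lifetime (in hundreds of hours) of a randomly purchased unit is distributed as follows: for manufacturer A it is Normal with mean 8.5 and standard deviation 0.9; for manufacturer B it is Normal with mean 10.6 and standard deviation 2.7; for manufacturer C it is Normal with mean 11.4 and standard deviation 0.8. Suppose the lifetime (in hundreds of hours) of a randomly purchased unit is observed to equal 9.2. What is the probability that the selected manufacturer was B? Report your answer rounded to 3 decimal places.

Likelihoods f(9.2 | ·): A: 0.327572; B: 0.129171; C: 0.011367.
Posterior ∝ prior × likelihood. Numerator for B: 0.333333·0.129171 = 0.0430569.
Normalizing constant: 0.333333·0.327572 + 0.333333·0.129171 + 0.333333·0.011367 = 0.156037.
P(B | observation) = 0.0430569 / 0.156037 = 0.275941.

0.276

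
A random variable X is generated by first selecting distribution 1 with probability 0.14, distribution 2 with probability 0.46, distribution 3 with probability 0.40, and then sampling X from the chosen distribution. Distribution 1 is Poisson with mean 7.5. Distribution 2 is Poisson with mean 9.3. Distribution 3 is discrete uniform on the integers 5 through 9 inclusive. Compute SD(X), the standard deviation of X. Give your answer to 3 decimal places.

2.706

Per component, 1: μ=7.5, E[X²]=63.75; 2: μ=9.3, E[X²]=95.79; 3: μ=7, E[X²]=51.
E[X] = 0.14·7.5 + 0.46·9.3 + 0.4·7 = 8.128.
E[X²] = 0.14·63.75 + 0.46·95.79 + 0.4·51 = 73.3884.
Var(X) = E[X²] − (E[X])² = 73.3884 − 66.0644 = 7.32402.
SD(X) = √7.32402 = 2.70629.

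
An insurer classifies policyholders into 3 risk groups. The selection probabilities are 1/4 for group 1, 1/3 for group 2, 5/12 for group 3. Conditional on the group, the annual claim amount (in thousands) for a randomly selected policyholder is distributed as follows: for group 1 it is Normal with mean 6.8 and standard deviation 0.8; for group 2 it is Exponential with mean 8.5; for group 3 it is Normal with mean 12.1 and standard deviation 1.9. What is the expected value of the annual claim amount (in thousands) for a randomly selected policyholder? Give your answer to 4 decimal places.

Component means — 1: 6.8; 2: 8.5; 3: 12.1.
E[X] = 0.25·6.8 + 0.333333·8.5 + 0.416667·12.1 = 9.575.

9.5750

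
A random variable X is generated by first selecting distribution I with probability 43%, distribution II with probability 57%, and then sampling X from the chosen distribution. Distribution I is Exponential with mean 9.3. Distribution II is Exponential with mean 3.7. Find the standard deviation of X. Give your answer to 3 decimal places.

Per component, I: μ=9.3, E[X²]=172.98; II: μ=3.7, E[X²]=27.38.
E[X] = 0.43·9.3 + 0.57·3.7 = 6.108.
E[X²] = 0.43·172.98 + 0.57·27.38 = 89.988.
Var(X) = E[X²] − (E[X])² = 89.988 − 37.3077 = 52.6803.
SD(X) = √52.6803 = 7.25812.

7.258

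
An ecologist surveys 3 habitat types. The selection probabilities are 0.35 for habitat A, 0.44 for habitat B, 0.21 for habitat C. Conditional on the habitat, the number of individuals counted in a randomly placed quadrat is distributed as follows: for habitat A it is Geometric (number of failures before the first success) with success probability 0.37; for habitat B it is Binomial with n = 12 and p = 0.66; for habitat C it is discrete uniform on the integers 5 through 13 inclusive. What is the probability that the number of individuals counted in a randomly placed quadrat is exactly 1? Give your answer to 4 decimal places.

Conditional on each habitat, P(X = 1): A: 0.2331; B: 5.55896e-05; C: 0.
By total probability, P(X = 1) = 0.35·0.2331 + 0.44·5.55896e-05 + 0.21·0 = 0.0816095.

0.0816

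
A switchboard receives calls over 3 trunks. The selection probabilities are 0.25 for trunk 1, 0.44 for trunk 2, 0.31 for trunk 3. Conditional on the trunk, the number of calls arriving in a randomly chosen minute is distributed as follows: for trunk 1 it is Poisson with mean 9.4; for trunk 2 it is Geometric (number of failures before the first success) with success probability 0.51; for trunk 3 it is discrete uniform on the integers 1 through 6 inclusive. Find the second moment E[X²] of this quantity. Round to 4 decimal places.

For each component E[X²] = Var + (mean)², giving 1: 97.76; 2: 2.807; 3: 15.1667.
Overall E[X²] = 0.25·97.76 + 0.44·2.807 + 0.31·15.1667 = 30.3767.

30.3767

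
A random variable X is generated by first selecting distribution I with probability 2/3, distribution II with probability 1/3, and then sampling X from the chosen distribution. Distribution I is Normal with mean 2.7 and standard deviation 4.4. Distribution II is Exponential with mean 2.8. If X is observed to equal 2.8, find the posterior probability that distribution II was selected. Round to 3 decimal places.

Likelihoods f(2.8 | ·): I: 0.0906453; II: 0.131386.
Posterior ∝ prior × likelihood. Numerator for II: 0.333333·0.131386 = 0.0437952.
Normalizing constant: 0.666667·0.0906453 + 0.333333·0.131386 = 0.104225.
P(II | observation) = 0.0437952 / 0.104225 = 0.420197.

0.420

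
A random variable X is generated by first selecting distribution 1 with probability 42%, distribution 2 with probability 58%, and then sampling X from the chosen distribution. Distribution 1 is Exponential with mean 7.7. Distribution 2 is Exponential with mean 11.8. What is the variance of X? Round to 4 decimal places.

109.7559

Per component, 1: μ=7.7, E[X²]=118.58; 2: μ=11.8, E[X²]=278.48.
E[X] = 0.42·7.7 + 0.58·11.8 = 10.078.
E[X²] = 0.42·118.58 + 0.58·278.48 = 211.322.
Var(X) = E[X²] − (E[X])² = 211.322 − 101.566 = 109.756.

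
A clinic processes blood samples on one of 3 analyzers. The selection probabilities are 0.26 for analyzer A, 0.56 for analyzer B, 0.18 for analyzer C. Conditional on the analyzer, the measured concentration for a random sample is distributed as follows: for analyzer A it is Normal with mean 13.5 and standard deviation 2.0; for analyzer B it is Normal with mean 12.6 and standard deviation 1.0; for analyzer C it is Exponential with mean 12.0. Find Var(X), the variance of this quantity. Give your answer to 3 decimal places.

27.780

Per component, A: μ=13.5, E[X²]=186.25; B: μ=12.6, E[X²]=159.76; C: μ=12, E[X²]=288.
E[X] = 0.26·13.5 + 0.56·12.6 + 0.18·12 = 12.726.
E[X²] = 0.26·186.25 + 0.56·159.76 + 0.18·288 = 189.731.
Var(X) = E[X²] − (E[X])² = 189.731 − 161.951 = 27.7795.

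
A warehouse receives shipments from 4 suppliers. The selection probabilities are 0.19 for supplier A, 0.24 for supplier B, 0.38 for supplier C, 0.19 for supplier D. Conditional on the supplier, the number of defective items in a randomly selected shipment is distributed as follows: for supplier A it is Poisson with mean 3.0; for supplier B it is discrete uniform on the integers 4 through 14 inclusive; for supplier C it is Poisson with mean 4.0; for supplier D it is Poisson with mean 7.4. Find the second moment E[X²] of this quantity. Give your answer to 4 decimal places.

43.5304

For each component E[X²] = Var + (mean)², giving A: 12; B: 91; C: 20; D: 62.16.
Overall E[X²] = 0.19·12 + 0.24·91 + 0.38·20 + 0.19·62.16 = 43.5304.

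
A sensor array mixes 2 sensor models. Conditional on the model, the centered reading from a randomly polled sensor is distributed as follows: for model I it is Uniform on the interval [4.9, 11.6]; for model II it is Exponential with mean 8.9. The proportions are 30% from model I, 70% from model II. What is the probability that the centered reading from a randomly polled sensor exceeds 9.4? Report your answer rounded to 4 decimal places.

Conditional on each model, P(X > 9.4): I: 0.328358; II: 0.347782.
By total probability, P(X > 9.4) = 0.3·0.328358 + 0.7·0.347782 = 0.341955.

0.3420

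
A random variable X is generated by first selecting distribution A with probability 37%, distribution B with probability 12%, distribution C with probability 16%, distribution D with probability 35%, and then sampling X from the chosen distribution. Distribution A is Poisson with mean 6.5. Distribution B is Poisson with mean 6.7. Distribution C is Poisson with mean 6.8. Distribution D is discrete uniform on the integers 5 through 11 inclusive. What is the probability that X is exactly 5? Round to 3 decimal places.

0.142

Conditional on each component, P(X = 5): A: 0.145369; B: 0.13849; C: 0.134946; D: 0.142857.
By total probability, P(X = 5) = 0.37·0.145369 + 0.12·0.13849 + 0.16·0.134946 + 0.35·0.142857 = 0.141997.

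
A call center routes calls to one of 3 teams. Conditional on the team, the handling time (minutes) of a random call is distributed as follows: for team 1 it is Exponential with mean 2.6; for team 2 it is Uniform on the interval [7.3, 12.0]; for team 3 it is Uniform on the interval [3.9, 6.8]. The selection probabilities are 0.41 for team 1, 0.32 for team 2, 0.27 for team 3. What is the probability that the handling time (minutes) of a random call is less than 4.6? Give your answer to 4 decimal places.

0.4053

Conditional on each team, P(X < 4.6): 1: 0.829536; 2: 0; 3: 0.241379.
By total probability, P(X < 4.6) = 0.41·0.829536 + 0.32·0 + 0.27·0.241379 = 0.405282.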